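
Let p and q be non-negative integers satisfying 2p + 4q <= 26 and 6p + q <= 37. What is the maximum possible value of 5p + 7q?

53

Relaxing integrality, the LP optimum is 53.82 at (p,q) = (5.55, 3.73), which is not an integer point.
(p,q)=(5,4) is feasible, giving 53.
(p,q)=(4,4) is feasible, giving 48.
(p,q)=(5,3) is feasible, giving 46.
The best lattice point is (5,4), giving 53.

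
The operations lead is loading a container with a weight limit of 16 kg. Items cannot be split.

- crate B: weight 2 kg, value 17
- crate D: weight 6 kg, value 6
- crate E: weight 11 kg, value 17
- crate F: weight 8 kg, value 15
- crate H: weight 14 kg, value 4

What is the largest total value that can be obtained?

Treat it as a binary knapsack problem.
Allowing fractional choices, the relaxed optimum would be about 41.3, but items are indivisible.
crate B + crate D + crate F: weight 2 + 6 + 8 = 16 ≤ 16, value 17 + 6 + 15 = 38.
crate B + crate E: weight 2 + 11 = 13 ≤ 16, value 17 + 17 = 34.
crate B + crate F: weight 2 + 8 = 10 ≤ 16, value 17 + 15 = 32.
Best is crate B, crate D, and crate F with total value 38.

38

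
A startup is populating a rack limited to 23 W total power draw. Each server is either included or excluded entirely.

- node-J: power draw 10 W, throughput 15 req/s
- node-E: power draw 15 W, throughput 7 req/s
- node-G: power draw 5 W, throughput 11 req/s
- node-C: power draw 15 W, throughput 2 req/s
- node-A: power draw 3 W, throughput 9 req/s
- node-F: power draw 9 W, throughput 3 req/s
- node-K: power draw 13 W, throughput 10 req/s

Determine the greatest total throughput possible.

35

This is an integer program with binary decision variables.
Take node-J, node-G, and node-A: power draw 10 + 5 + 3 = 18 ≤ 23, throughput 15 + 11 + 9 = 35.
No other feasible combination does better.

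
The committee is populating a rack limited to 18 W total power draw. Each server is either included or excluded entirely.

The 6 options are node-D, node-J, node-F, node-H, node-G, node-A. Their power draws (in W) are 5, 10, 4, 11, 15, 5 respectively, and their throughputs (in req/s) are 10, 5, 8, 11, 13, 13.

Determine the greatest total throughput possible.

Allowing fractional choices, the relaxed optimum would be about 35.0, but servers are indivisible.
node-H + node-A: power draw 11 + 5 = 16 ≤ 18, throughput 11 + 13 = 24.
node-D + node-A: power draw 5 + 5 = 10 ≤ 18, throughput 10 + 13 = 23.
node-D + node-F + node-A: power draw 5 + 4 + 5 = 14 ≤ 18, throughput 10 + 8 + 13 = 31.
Best is node-D, node-F, and node-A with total throughput 31.

31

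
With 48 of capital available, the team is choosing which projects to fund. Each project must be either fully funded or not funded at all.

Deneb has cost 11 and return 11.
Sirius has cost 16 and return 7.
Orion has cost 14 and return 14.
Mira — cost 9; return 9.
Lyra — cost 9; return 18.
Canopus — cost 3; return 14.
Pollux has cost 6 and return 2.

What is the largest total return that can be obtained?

Deneb + Orion + Lyra + Canopus + Pollux: cost 11 + 14 + 9 + 3 + 6 = 43 ≤ 48, return 11 + 14 + 18 + 14 + 2 = 59.
Deneb + Sirius + Mira + Lyra + Canopus: cost 11 + 16 + 9 + 9 + 3 = 48 ≤ 48, return 11 + 7 + 9 + 18 + 14 = 59.
Deneb + Orion + Mira + Lyra + Canopus: cost 11 + 14 + 9 + 9 + 3 = 46 ≤ 48, return 11 + 14 + 9 + 18 + 14 = 66.
Best is Deneb, Orion, Mira, Lyra, and Canopus with total return 66.

66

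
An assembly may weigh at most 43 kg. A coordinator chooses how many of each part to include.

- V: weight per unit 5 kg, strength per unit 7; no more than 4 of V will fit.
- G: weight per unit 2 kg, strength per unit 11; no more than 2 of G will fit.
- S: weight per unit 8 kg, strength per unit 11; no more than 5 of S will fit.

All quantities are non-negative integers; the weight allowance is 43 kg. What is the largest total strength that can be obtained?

1×V, 2×G, and 4×S: weight 41 ≤ 43, strength 1·7 + 2·11 + 4·11 = 73.
3×V, 2×G, and 3×S: weight 43 ≤ 43, strength 3·7 + 2·11 + 3·11 = 76.
Best is 76.

76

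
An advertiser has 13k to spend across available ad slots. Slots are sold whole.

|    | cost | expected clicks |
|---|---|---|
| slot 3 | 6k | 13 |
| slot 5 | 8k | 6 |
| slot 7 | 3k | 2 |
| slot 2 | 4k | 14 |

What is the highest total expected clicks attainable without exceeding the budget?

29

Allowing fractional choices, the relaxed optimum would be about 29.2, but ad slots are indivisible.
slot 3 + slot 7 + slot 2: cost 6 + 3 + 4 = 13 ≤ 13, expected clicks 13 + 2 + 14 = 29.
slot 3 + slot 2: cost 6 + 4 = 10 ≤ 13, expected clicks 13 + 14 = 27.
slot 5 + slot 2: cost 8 + 4 = 12 ≤ 13, expected clicks 6 + 14 = 20.
Best is slot 3, slot 7, and slot 2 with total expected clicks 29.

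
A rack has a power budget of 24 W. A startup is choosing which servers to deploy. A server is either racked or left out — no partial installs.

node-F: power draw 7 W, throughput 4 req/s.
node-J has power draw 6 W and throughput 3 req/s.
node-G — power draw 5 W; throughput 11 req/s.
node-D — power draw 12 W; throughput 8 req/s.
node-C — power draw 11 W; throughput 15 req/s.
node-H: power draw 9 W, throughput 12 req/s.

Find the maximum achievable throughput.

Allowing fractional choices, the relaxed optimum would be about 36.7, but servers are indivisible.
node-C + node-H: power draw 11 + 9 = 20 ≤ 24, throughput 15 + 12 = 27.
node-J + node-G + node-C: power draw 6 + 5 + 11 = 22 ≤ 24, throughput 3 + 11 + 15 = 29.
node-F + node-G + node-C: power draw 7 + 5 + 11 = 23 ≤ 24, throughput 4 + 11 + 15 = 30.
Best is node-F, node-G, and node-C with total throughput 30.

30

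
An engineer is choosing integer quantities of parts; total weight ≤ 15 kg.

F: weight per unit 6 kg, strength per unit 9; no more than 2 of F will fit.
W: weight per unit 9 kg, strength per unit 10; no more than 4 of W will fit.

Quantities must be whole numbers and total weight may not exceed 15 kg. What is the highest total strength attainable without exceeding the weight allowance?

19

Take 1×F and 1×W: weight 15 ≤ 15, strength 1·9 + 1·10 = 19.
No other integer combination yields more.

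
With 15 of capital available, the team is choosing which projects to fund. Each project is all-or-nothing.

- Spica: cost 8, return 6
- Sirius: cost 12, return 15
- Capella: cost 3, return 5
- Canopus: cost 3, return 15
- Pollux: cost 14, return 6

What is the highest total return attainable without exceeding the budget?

30

This is an integer program with binary decision variables.
Take Sirius and Canopus: cost 12 + 3 = 15 ≤ 15, return 15 + 15 = 30.
No other feasible combination does better.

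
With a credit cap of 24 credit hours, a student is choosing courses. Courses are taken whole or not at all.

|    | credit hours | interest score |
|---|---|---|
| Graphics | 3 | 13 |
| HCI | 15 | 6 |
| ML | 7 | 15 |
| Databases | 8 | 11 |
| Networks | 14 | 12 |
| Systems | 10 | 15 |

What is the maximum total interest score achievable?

Graphics + ML + Systems: credit hours 3 + 7 + 10 = 20 ≤ 24, interest score 13 + 15 + 15 = 43.
Graphics + ML + Networks: credit hours 3 + 7 + 14 = 24 ≤ 24, interest score 13 + 15 + 12 = 40.
Graphics + ML + Databases: credit hours 3 + 7 + 8 = 18 ≤ 24, interest score 13 + 15 + 11 = 39.
Best is Graphics, ML, and Systems with total interest score 43.

43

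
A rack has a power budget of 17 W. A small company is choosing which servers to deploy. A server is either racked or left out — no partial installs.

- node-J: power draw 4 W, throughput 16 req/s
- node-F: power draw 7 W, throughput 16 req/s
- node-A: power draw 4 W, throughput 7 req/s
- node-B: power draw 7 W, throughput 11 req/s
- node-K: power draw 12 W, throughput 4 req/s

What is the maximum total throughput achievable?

Allowing fractional choices, the relaxed optimum would be about 42.1, but servers are indivisible.
node-J + node-F + node-A: power draw 4 + 7 + 4 = 15 ≤ 17, throughput 16 + 16 + 7 = 39.
node-J + node-A + node-B: power draw 4 + 4 + 7 = 15 ≤ 17, throughput 16 + 7 + 11 = 34.
node-J + node-F: power draw 4 + 7 = 11 ≤ 17, throughput 16 + 16 = 32.
Best is node-J, node-F, and node-A with total throughput 39.

39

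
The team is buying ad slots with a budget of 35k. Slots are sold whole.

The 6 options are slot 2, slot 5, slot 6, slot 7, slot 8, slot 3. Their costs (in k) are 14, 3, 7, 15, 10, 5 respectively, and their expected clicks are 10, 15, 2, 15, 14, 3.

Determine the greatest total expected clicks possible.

Treat it as a binary knapsack problem.
Allowing fractional choices, the relaxed optimum would be about 49.0, but ad slots are indivisible.
slot 5 + slot 7 + slot 8: cost 3 + 15 + 10 = 28 ≤ 35, expected clicks 15 + 15 + 14 = 44.
slot 5 + slot 7 + slot 8 + slot 3: cost 3 + 15 + 10 + 5 = 33 ≤ 35, expected clicks 15 + 15 + 14 + 3 = 47.
slot 5 + slot 6 + slot 7 + slot 8: cost 3 + 7 + 15 + 10 = 35 ≤ 35, expected clicks 15 + 2 + 15 + 14 = 46.
Best is slot 5, slot 7, slot 8, and slot 3 with total expected clicks 47.

47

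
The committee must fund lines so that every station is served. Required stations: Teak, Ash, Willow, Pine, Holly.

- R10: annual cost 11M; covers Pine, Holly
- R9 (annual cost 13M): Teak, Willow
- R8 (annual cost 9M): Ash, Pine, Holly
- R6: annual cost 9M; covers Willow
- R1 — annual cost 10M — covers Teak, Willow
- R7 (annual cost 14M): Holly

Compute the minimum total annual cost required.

19

This is an integer covering problem.
Choose R8 and R1: together they cover Teak, Ash, Willow, Pine, Holly — every station.
Total annual cost: 9 + 10 = 19.
No cover costs less than 19.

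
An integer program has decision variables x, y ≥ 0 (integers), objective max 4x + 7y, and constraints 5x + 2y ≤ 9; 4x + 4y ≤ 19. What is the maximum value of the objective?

28

Relaxing integrality, the LP optimum is 31.50 at (x,y) = (0, 4.5), which is not an integer point.
(x,y)=(0,4): 5·0+2·4=8≤9, 4·0+4·4=16≤19, objective 28.
(x,y)=(0,3): 5·0+2·3=6≤9, 4·0+4·3=12≤19, objective 21.
Maximum is 28 at (x,y)=(0,4).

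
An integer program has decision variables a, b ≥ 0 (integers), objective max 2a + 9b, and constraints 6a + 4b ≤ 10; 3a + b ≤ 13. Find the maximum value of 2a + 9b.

Relaxing integrality, the LP optimum is 22.50 at (a,b) = (0, 2.5), which is not an integer point.
(a,b)=(0,2): 6·0+4·2=8≤10, 3·0+1·2=2≤13, objective 18.
(a,b)=(1,1): 6·1+4·1=10≤10, 3·1+1·1=4≤13, objective 11.
(a,b)=(0,1): 6·0+4·1=4≤10, 3·0+1·1=1≤13, objective 9.
No feasible integer point exceeds 18.

18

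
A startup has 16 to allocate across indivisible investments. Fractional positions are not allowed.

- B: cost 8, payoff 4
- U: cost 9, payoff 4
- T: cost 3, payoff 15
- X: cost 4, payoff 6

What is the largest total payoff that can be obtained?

Take B, T, and X: cost 8 + 3 + 4 = 15 ≤ 16, payoff 4 + 15 + 6 = 25.
No feasible combination exceeds this.

25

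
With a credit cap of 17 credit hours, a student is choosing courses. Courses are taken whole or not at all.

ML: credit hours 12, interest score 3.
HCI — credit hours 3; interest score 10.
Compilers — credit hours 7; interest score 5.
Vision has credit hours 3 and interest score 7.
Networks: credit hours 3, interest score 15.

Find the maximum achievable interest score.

Take HCI, Compilers, Vision, and Networks: credit hours 3 + 7 + 3 + 3 = 16 ≤ 17, interest score 10 + 5 + 7 + 15 = 37.
No other feasible combination does better.

37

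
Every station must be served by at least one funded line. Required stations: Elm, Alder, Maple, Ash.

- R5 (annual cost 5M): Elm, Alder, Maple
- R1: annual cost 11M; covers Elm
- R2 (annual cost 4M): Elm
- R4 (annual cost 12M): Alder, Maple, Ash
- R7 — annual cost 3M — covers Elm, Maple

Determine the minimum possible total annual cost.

The greedy cost-per-new-station heuristic would pick R7, R5, and R4 for 20, but a cheaper cover exists.
Choose R4 and R7: together they cover Elm, Alder, Maple, Ash — every station.
Total annual cost: 12 + 3 = 15.
No cover costs less than 15.

15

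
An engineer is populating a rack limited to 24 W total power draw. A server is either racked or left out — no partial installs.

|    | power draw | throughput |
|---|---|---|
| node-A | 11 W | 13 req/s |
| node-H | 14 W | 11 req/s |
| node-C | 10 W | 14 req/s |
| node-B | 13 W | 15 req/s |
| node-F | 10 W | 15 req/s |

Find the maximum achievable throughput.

This is a 0-1 knapsack instance.
Allowing fractional choices, the relaxed optimum would be about 33.7, but servers are indivisible.
node-C + node-F: power draw 10 + 10 = 20 ≤ 24, throughput 14 + 15 = 29.
node-B + node-F: power draw 13 + 10 = 23 ≤ 24, throughput 15 + 15 = 30.
Best is node-B and node-F with total throughput 30.

30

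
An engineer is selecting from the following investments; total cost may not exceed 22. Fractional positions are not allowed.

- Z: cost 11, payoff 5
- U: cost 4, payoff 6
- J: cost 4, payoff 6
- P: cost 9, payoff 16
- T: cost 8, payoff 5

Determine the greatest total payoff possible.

28

Take U, J, and P: cost 4 + 4 + 9 = 17 ≤ 22, payoff 6 + 6 + 16 = 28.
No other feasible combination does better.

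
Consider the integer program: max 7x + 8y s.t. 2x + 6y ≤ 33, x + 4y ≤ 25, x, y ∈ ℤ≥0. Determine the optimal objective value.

112

(x,y)=(16,0): 2·16+6·0=32≤33, 1·16+4·0=16≤25, objective 112.
(x,y)=(15,0): 2·15+6·0=30≤33, 1·15+4·0=15≤25, objective 105.
No feasible integer point exceeds 112.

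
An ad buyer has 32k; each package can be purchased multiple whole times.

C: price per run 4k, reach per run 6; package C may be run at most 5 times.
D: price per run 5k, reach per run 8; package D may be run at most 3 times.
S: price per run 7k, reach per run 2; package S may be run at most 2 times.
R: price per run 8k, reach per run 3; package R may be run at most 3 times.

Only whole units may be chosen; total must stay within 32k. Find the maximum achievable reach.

5×C and 2×D: price 30 ≤ 32, reach 5·6 + 2·8 = 46.
4×C and 3×D: price 31 ≤ 32, reach 4·6 + 3·8 = 48.
Best is 48.

48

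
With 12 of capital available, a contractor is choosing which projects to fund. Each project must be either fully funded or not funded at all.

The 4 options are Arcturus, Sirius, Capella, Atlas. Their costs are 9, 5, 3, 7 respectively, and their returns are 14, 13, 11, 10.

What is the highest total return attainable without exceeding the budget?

25

Take Arcturus and Capella: cost 9 + 3 = 12 ≤ 12, return 14 + 11 = 25.
No other feasible combination does better.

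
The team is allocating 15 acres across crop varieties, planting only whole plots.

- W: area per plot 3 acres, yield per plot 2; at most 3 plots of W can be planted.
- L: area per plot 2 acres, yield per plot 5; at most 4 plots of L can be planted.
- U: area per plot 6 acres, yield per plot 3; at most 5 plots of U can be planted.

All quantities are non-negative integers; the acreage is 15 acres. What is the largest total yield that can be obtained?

This is a bounded integer knapsack.
4×L and 1×U: area 14 ≤ 15, yield 4·5 + 1·3 = 23.
2×W and 4×L: area 14 ≤ 15, yield 2·2 + 4·5 = 24.
Best is 24.

24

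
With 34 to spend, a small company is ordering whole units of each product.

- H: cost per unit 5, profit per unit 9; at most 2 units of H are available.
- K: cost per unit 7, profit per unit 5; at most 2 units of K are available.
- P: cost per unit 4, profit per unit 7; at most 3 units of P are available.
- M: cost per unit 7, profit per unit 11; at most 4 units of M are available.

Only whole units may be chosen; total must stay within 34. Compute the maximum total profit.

56

H has the best ratio (9/5); taking only H gives at most 2×9 = 18 (stopped by the supply cap of 2).
Mixing does better — 1×H, 2×P, and 3×M: cost 34 ≤ 34, profit 1·9 + 2·7 + 3·11 = 56.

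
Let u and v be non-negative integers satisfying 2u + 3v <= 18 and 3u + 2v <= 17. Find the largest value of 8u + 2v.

42

(u,v)=(5,1): 2·5+3·1=13≤18, 3·5+2·1=17≤17, objective 42.
(u,v)=(5,0): 2·5+3·0=10≤18, 3·5+2·0=15≤17, objective 40.
No feasible integer point exceeds 42.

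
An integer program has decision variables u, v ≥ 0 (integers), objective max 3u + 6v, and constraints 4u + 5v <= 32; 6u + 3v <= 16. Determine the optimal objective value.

The continuous relaxation peaks at (0, 5.33) with value 32.00; rounding to a feasible lattice point costs some objective.
(u,v)=(0,5) is feasible, giving 30.
(u,v)=(0,4) is feasible, giving 24.
Maximum is 30 at (u,v)=(0,5).

30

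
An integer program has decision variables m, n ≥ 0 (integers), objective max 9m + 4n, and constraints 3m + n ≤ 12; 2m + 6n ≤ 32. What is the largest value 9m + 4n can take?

(m,n)=(3,3): 3·3+1·3=12≤12, 2·3+6·3=24≤32, objective 39.
(m,n)=(3,2): 3·3+1·2=11≤12, 2·3+6·2=18≤32, objective 35.
(m,n)=(2,4): 3·2+1·4=10≤12, 2·2+6·4=28≤32, objective 34.
Maximum is 39 at (m,n)=(3,3).

39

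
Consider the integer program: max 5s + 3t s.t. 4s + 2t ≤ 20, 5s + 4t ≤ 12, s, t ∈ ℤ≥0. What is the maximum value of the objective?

The continuous relaxation peaks at (2.4, 0) with value 12.00; rounding to a feasible lattice point costs some objective.
(s,t)=(2,0): 4·2+2·0=8≤20, 5·2+4·0=10≤12, objective 10.
(s,t)=(1,1): 4·1+2·1=6≤20, 5·1+4·1=9≤12, objective 8.
(s,t)=(1,0): 4·1+2·0=4≤20, 5·1+4·0=5≤12, objective 5.
The best lattice point is (2,0), giving 10.

10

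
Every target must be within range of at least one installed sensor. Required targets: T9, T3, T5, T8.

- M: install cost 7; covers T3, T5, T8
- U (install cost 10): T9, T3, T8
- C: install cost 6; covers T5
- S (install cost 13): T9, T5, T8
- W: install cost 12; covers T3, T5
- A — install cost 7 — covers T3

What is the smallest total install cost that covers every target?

The greedy cost-per-new-target heuristic would pick M and U for 17, but a cheaper cover exists.
Choose U and C: together they cover T9, T3, T5, T8 — every target.
Total install cost: 10 + 6 = 16.
No cover costs less than 16.

16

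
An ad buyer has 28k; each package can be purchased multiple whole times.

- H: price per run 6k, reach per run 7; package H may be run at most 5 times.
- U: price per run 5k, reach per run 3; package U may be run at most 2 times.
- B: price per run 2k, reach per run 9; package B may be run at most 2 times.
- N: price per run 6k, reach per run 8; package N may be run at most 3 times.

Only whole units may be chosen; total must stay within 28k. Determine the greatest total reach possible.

B has the best ratio (9/2); taking only B gives at most 2×9 = 18 (stopped by the supply cap of 2).
Mixing does better — 1×H, 2×B, and 3×N: price 28 ≤ 28, reach 1·7 + 2·9 + 3·8 = 49.

49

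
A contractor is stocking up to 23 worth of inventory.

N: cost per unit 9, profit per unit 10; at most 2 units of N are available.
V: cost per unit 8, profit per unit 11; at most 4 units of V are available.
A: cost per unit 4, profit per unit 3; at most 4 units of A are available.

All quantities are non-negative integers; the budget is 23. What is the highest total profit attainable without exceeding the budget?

25

V has the best ratio (11/8); taking only V gives at most 2×11 = 22 (stopped by the cost limit).
Mixing does better — 2×V and 1×A: cost 20 ≤ 23, profit 2·11 + 1·3 = 25.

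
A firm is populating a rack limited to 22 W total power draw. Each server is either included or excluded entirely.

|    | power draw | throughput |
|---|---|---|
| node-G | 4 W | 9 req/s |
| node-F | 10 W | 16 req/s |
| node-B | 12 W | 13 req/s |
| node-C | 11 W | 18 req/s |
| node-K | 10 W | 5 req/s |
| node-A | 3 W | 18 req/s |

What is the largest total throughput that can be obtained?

45

Allowing fractional choices, the relaxed optimum would be about 51.4, but servers are indivisible.
node-G + node-C + node-A: power draw 4 + 11 + 3 = 18 ≤ 22, throughput 9 + 18 + 18 = 45.
node-G + node-F + node-A: power draw 4 + 10 + 3 = 17 ≤ 22, throughput 9 + 16 + 18 = 43.
node-G + node-B + node-A: power draw 4 + 12 + 3 = 19 ≤ 22, throughput 9 + 13 + 18 = 40.
Best is node-G, node-C, and node-A with total throughput 45.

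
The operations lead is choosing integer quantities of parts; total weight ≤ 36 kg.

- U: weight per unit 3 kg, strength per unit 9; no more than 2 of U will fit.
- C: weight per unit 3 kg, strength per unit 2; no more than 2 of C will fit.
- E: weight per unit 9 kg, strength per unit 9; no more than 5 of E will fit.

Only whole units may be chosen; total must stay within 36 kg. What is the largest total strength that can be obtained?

47

This is a bounded integer knapsack.
U has the best ratio (9/3); taking only U gives at most 2×9 = 18 (stopped by the supply cap of 2).
Mixing does better — 2×U, 1×C, and 3×E: weight 36 ≤ 36, strength 2·9 + 1·2 + 3·9 = 47.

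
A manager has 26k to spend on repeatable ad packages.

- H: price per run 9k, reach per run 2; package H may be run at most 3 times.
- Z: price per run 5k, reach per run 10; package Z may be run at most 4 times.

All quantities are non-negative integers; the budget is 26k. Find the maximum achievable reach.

40

1×H and 3×Z: price 24 ≤ 26, reach 1·2 + 3·10 = 32.
4×Z: price 20 ≤ 26, reach 4·10 = 40.
Best is 40.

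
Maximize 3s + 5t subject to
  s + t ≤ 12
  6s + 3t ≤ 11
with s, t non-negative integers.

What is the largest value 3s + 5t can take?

The continuous relaxation peaks at (0, 3.67) with value 18.33; rounding to a feasible lattice point costs some objective.
(s,t)=(0,3): 1·0+1·3=3≤12, 6·0+3·3=9≤11, objective 15.
(s,t)=(0,2): 1·0+1·2=2≤12, 6·0+3·2=6≤11, objective 10.
No feasible integer point exceeds 15.

15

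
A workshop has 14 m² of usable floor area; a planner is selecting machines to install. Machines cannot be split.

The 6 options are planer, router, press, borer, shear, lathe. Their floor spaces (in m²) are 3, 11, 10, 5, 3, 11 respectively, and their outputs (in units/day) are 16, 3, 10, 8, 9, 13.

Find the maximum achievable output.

33

planer + borer + shear: floor space 3 + 5 + 3 = 11 ≤ 14, output 16 + 8 + 9 = 33.
planer + lathe: floor space 3 + 11 = 14 ≤ 14, output 16 + 13 = 29.
Best is planer, borer, and shear with total output 33.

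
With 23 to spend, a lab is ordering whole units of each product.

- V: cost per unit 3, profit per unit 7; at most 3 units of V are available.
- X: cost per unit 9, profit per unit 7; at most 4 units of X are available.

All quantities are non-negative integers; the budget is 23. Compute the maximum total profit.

28

This is a bounded integer knapsack.
V has the best ratio (7/3); taking only V gives at most 3×7 = 21 (stopped by the supply cap of 3).
Mixing does better — 3×V and 1×X: cost 18 ≤ 23, profit 3·7 + 1·7 = 28.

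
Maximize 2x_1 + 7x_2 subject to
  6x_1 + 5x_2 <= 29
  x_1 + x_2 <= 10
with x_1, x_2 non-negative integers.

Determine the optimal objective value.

35

(x_1,x_2)=(0,5): 6·0+5·5=25≤29, 1·0+1·5=5≤10, objective 35.
(x_1,x_2)=(1,4): 6·1+5·4=26≤29, 1·1+1·4=5≤10, objective 30.
(x_1,x_2)=(0,4): 6·0+5·4=20≤29, 1·0+1·4=4≤10, objective 28.
Maximum is 35 at (x_1,x_2)=(0,5).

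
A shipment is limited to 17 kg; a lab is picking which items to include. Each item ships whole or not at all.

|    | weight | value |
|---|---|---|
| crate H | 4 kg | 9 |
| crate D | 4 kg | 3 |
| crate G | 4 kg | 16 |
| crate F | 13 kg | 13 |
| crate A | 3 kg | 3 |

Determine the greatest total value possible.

31

This is an integer program with binary decision variables.
crate H + crate D + crate G + crate A: weight 4 + 4 + 4 + 3 = 15 ≤ 17, value 9 + 3 + 16 + 3 = 31.
crate G + crate F: weight 4 + 13 = 17 ≤ 17, value 16 + 13 = 29.
crate H + crate G + crate A: weight 4 + 4 + 3 = 11 ≤ 17, value 9 + 16 + 3 = 28.
Best is crate H, crate D, crate G, and crate A with total value 31.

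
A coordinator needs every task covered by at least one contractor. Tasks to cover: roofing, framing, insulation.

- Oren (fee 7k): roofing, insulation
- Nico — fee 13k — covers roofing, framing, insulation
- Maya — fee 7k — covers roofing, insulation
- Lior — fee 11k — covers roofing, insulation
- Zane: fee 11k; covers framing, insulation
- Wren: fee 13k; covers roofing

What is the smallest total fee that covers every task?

13

This is a weighted set-cover instance.
The greedy cost-per-new-task heuristic would pick Oren and Zane for 18, but a cheaper cover exists.
Nico alone covers roofing, framing, insulation — every task.
Total fee: 13.
No cover costs less than 13.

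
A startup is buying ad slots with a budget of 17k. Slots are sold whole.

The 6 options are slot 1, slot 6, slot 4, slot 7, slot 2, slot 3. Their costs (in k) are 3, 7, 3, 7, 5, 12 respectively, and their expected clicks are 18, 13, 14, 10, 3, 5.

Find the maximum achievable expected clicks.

This is a 0-1 knapsack instance.
Allowing fractional choices, the relaxed optimum would be about 50.7, but ad slots are indivisible.
slot 1 + slot 4 + slot 7: cost 3 + 3 + 7 = 13 ≤ 17, expected clicks 18 + 14 + 10 = 42.
slot 1 + slot 6 + slot 4: cost 3 + 7 + 3 = 13 ≤ 17, expected clicks 18 + 13 + 14 = 45.
Best is slot 1, slot 6, and slot 4 with total expected clicks 45.

45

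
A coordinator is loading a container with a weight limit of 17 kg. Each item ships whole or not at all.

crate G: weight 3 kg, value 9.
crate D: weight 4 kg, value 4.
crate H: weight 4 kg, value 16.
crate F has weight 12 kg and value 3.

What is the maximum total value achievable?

Allowing fractional choices, the relaxed optimum would be about 30.5, but items are indivisible.
crate G + crate D + crate H: weight 3 + 4 + 4 = 11 ≤ 17, value 9 + 4 + 16 = 29.
crate G + crate H: weight 3 + 4 = 7 ≤ 17, value 9 + 16 = 25.
Best is crate G, crate D, and crate H with total value 29.

29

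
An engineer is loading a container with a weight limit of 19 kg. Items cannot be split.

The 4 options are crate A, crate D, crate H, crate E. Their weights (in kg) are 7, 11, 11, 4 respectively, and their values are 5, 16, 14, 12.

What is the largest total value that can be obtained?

crate A + crate D: weight 7 + 11 = 18 ≤ 19, value 5 + 16 = 21.
crate D + crate E: weight 11 + 4 = 15 ≤ 19, value 16 + 12 = 28.
crate H + crate E: weight 11 + 4 = 15 ≤ 19, value 14 + 12 = 26.
Best is crate D and crate E with total value 28.

28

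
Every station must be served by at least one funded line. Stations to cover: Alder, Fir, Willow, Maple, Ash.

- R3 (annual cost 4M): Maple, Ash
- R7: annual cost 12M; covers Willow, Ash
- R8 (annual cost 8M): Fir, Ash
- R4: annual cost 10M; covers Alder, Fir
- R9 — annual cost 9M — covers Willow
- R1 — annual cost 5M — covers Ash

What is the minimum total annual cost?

23

Choose R3, R4, and R9: together they cover Alder, Fir, Willow, Maple, Ash — every station.
Total annual cost: 4 + 10 + 9 = 23.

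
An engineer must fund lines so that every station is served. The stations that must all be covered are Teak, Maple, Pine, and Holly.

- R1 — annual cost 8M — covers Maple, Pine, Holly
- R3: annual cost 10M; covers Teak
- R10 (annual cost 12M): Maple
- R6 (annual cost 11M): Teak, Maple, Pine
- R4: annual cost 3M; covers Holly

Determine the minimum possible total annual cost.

This is an integer covering problem.
Choose R6 and R4: together they cover Teak, Maple, Pine, Holly — every station.
Total annual cost: 11 + 3 = 14.

14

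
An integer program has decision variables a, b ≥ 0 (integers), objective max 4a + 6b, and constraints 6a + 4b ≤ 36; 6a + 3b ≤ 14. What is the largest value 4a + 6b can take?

Relaxing integrality, the LP optimum is 28.00 at (a,b) = (0, 4.67), which is not an integer point.
(a,b)=(0,4): 6·0+4·4=16≤36, 6·0+3·4=12≤14, objective 24.
(a,b)=(0,3): 6·0+4·3=12≤36, 6·0+3·3=9≤14, objective 18.
The best lattice point is (0,4), giving 24.

24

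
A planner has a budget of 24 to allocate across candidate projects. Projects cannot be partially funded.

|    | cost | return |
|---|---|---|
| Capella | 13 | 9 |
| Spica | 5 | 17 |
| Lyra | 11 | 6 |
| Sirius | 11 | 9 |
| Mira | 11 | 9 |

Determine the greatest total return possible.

26

Allowing fractional choices, the relaxed optimum would be about 32.5, but projects are indivisible.
Spica + Sirius: cost 5 + 11 = 16 ≤ 24, return 17 + 9 = 26.
Spica + Mira: cost 5 + 11 = 16 ≤ 24, return 17 + 9 = 26.
The maximum return is 26; one optimal choice is Spica and Sirius.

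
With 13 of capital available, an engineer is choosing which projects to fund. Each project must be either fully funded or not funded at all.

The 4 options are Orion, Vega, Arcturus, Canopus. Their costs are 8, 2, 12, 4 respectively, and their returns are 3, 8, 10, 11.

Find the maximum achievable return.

Allowing fractional choices, the relaxed optimum would be about 24.8, but projects are indivisible.
Vega + Canopus: cost 2 + 4 = 6 ≤ 13, return 8 + 11 = 19.
Orion + Canopus: cost 8 + 4 = 12 ≤ 13, return 3 + 11 = 14.
Canopus: cost 4 ≤ 13, return 11.
Best is Vega and Canopus with total return 19.

19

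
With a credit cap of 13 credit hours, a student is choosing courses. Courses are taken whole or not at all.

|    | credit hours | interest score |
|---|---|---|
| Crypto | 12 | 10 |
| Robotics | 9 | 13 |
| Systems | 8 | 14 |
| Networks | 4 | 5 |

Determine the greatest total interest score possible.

19

Systems: credit hours 8 ≤ 13, interest score 14.
Systems + Networks: credit hours 8 + 4 = 12 ≤ 13, interest score 14 + 5 = 19.
Robotics + Networks: credit hours 9 + 4 = 13 ≤ 13, interest score 13 + 5 = 18.
Best is Systems and Networks with total interest score 19.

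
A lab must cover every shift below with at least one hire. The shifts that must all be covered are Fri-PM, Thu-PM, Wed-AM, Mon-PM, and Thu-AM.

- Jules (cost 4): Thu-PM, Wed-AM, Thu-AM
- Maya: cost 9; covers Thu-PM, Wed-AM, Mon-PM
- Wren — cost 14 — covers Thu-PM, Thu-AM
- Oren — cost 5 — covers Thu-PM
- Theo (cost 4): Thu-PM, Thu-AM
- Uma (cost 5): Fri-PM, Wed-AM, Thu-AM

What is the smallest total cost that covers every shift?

The greedy cost-per-new-shift heuristic would pick Jules, Uma, and Maya for 18, but a cheaper cover exists.
Choose Maya and Uma: together they cover Fri-PM, Thu-PM, Wed-AM, Mon-PM, Thu-AM — every shift.
Total cost: 9 + 5 = 14.
No cover costs less than 14.

14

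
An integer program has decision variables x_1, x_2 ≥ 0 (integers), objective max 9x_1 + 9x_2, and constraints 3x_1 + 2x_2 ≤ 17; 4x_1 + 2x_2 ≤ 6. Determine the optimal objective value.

27

(x_1,x_2)=(0,3): 3·0+2·3=6≤17, 4·0+2·3=6≤6, objective 27.
(x_1,x_2)=(0,2): 3·0+2·2=4≤17, 4·0+2·2=4≤6, objective 18.
Maximum is 27 at (x_1,x_2)=(0,3).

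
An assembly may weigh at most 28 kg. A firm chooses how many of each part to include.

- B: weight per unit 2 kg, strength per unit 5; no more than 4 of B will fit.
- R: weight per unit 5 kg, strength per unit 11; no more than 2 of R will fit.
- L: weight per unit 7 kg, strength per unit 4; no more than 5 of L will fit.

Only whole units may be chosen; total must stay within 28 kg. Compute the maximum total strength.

46

4×B and 2×R: weight 18 ≤ 28, strength 4·5 + 2·11 = 42.
4×B, 2×R, and 1×L: weight 25 ≤ 28, strength 4·5 + 2·11 + 1·4 = 46.
Best is 46.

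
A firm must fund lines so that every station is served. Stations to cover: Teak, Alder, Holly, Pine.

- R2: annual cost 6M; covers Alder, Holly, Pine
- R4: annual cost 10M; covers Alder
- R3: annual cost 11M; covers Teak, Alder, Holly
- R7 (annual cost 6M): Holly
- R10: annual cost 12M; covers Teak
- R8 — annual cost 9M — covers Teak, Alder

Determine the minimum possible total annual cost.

15

Choose R2 and R8: together they cover Teak, Alder, Holly, Pine — every station.
Total annual cost: 6 + 9 = 15.
No cover costs less than 15.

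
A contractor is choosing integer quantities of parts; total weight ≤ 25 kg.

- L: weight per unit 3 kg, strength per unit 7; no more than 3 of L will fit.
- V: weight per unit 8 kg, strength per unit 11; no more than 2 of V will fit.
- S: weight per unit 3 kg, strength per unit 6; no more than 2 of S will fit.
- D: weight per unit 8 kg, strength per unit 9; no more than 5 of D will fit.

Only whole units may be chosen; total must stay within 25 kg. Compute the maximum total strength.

44

Take 3×L, 1×V, and 2×S: weight 23 ≤ 25, strength 3·7 + 1·11 + 2·6 = 44.
L has the best ratio (7/3) and is taken to its limit of 3; remaining capacity is filled optimally with the others.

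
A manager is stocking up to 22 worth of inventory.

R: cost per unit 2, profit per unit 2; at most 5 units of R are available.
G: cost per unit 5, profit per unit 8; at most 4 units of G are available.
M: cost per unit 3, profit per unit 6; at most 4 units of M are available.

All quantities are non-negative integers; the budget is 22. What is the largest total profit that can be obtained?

40

M has the best ratio (6/3); taking only M gives at most 4×6 = 24 (stopped by the supply cap of 4).
Mixing does better — 2×G and 4×M: cost 22 ≤ 22, profit 2·8 + 4·6 = 40.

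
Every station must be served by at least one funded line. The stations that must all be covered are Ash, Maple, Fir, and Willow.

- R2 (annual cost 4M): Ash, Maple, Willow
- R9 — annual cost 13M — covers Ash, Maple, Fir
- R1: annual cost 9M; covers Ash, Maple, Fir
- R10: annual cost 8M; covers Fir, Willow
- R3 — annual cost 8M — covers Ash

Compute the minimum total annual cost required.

12

Choose R2 and R10: together they cover Ash, Maple, Fir, Willow — every station.
Total annual cost: 4 + 8 = 12.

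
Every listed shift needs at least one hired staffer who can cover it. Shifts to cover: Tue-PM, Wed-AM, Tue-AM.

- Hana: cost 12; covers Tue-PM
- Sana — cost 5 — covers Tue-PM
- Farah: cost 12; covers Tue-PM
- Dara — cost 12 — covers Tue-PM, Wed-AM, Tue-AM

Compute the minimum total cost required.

12

Dara alone covers Tue-PM, Wed-AM, Tue-AM — every shift.
Total cost: 12.
No cover costs less than 12.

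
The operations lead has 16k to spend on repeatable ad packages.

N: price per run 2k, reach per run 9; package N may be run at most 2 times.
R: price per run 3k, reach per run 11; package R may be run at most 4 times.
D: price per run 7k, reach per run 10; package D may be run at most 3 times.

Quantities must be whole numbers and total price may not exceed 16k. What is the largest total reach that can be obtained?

62

This is a bounded integer knapsack.
Take 2×N and 4×R: price 16 ≤ 16, reach 2·9 + 4·11 = 62.
N has the best ratio (9/2) and is taken to its limit of 2; remaining capacity is filled optimally with the others.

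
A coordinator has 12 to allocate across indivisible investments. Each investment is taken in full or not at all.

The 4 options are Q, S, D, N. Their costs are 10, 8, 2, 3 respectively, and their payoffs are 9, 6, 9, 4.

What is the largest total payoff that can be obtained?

Take Q and D: cost 10 + 2 = 12 ≤ 12, payoff 9 + 9 = 18.
No other feasible combination does better.

18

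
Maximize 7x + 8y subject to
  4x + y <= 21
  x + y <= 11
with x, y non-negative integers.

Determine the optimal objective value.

(x,y)=(0,11) is feasible, giving 88.
(x,y)=(1,10) is feasible, giving 87.
No feasible integer point exceeds 88.

88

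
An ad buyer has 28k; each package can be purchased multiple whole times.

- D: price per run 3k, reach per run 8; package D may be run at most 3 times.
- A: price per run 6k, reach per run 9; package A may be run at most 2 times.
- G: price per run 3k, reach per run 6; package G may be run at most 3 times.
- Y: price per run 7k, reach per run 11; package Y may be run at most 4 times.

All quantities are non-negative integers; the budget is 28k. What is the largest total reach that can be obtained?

56

3×D, 1×A, 2×G, and 1×Y: price 28 ≤ 28, reach 3·8 + 1·9 + 2·6 + 1·11 = 56.
2×D, 1×A, 3×G, and 1×Y: price 28 ≤ 28, reach 2·8 + 1·9 + 3·6 + 1·11 = 54.
Best is 56.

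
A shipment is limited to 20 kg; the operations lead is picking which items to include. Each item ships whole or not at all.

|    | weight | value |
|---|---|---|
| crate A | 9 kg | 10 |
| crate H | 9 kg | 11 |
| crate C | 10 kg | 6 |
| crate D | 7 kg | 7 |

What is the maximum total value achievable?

21

crate H + crate D: weight 9 + 7 = 16 ≤ 20, value 11 + 7 = 18.
crate A + crate H: weight 9 + 9 = 18 ≤ 20, value 10 + 11 = 21.
Best is crate A and crate H with total value 21.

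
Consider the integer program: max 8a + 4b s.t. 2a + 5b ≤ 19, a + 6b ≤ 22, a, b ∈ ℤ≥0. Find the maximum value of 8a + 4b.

(a,b)=(9,0): 2·9+5·0=18≤19, 1·9+6·0=9≤22, objective 72.
(a,b)=(8,0): 2·8+5·0=16≤19, 1·8+6·0=8≤22, objective 64.
Maximum is 72 at (a,b)=(9,0).

72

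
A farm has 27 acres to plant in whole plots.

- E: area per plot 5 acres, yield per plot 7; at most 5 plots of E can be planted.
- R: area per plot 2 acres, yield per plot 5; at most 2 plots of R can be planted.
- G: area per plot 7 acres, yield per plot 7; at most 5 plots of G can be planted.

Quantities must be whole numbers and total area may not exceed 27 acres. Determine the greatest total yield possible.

5×E and 1×R: area 27 ≤ 27, yield 5·7 + 1·5 = 40.
3×E, 2×R, and 1×G: area 26 ≤ 27, yield 3·7 + 2·5 + 1·7 = 38.
Best is 40.

40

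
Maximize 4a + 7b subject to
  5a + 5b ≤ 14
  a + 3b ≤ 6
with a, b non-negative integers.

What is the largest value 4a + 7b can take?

14

The continuous relaxation peaks at (1.2, 1.6) with value 16.00; rounding to a feasible lattice point costs some objective.
(a,b)=(0,2): 5·0+5·2=10≤14, 1·0+3·2=6≤6, objective 14.
(a,b)=(1,1): 5·1+5·1=10≤14, 1·1+3·1=4≤6, objective 11.
(a,b)=(2,0): 5·2+5·0=10≤14, 1·2+3·0=2≤6, objective 8.
(a,b)=(0,1): 5·0+5·1=5≤14, 1·0+3·1=3≤6, objective 7.
No feasible integer point exceeds 14.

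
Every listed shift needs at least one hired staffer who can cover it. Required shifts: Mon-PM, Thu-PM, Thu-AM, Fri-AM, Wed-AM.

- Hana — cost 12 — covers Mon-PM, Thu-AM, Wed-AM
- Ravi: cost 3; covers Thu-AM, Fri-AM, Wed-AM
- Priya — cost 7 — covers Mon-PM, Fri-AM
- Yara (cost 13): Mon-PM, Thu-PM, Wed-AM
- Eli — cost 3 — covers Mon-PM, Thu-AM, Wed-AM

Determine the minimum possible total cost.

Choose Ravi and Yara: together they cover Mon-PM, Thu-PM, Thu-AM, Fri-AM, Wed-AM — every shift.
Total cost: 3 + 13 = 16.

16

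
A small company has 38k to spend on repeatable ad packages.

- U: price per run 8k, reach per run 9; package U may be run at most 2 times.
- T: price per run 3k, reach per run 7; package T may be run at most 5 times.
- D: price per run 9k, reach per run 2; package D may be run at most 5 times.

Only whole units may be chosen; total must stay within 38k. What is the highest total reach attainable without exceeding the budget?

53

Take 2×U and 5×T: price 31 ≤ 38, reach 2·9 + 5·7 = 53.
T has the best ratio (7/3) and is taken to its limit of 5; remaining capacity is filled optimally with the others.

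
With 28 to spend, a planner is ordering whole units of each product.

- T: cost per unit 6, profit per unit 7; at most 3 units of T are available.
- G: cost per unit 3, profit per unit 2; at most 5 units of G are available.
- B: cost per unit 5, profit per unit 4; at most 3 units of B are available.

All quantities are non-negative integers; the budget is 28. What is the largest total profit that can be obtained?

This is a bounded integer knapsack.
Take 3×T and 2×B: cost 28 ≤ 28, profit 3·7 + 2·4 = 29.
T has the best ratio (7/6) and is taken to its limit of 3; remaining capacity is filled optimally with the others.

29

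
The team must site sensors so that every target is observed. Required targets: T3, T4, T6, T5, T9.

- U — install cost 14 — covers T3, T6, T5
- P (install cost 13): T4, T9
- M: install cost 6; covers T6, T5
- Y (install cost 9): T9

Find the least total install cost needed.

27

This is an integer covering problem.
The greedy cost-per-new-target heuristic would pick M, P, and U for 33, but a cheaper cover exists.
Choose U and P: together they cover T3, T4, T6, T5, T9 — every target.
Total install cost: 14 + 13 = 27.
No cover costs less than 27.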